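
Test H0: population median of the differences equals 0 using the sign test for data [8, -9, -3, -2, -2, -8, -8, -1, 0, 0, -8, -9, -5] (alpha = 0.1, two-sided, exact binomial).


Step 1: Discard zero differences. Original n = 13; n_eff = number of nonzero differences = 11.
Nonzero differences (with sign): +8, -9, -3, -2, -2, -8, -8, -1, -8, -9, -5
Step 2: Count signs: positive = 1, negative = 10.
Step 3: Under H0: P(positive) = 0.5, so the number of positives S ~ Bin(11, 0.5).
Step 4: Two-sided exact p-value = sum of Bin(11,0.5) probabilities at or below the observed probability = 0.011719.
Step 5: alpha = 0.1. reject H0.

n_eff = 11, pos = 1, neg = 10, p = 0.011719, reject H0.


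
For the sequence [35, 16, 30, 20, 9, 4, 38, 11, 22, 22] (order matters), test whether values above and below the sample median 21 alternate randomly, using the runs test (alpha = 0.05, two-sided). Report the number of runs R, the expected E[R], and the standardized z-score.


Step 1: Compute median = 21; label A = above, B = below.
Labels in order: ABABBBABAA  (n_A = 5, n_B = 5)
Step 2: Count runs R = 7.
Step 3: Under H0 (random ordering), E[R] = 2*n_A*n_B/(n_A+n_B) + 1 = 2*5*5/10 + 1 = 6.0000.
        Var[R] = 2*n_A*n_B*(2*n_A*n_B - n_A - n_B) / ((n_A+n_B)^2 * (n_A+n_B-1)) = 2000/900 = 2.2222.
        SD[R] = 1.4907.
Step 4: Continuity-corrected z = (R - 0.5 - E[R]) / SD[R] = (7 - 0.5 - 6.0000) / 1.4907 = 0.3354.
Step 5: Two-sided p-value via normal approximation = 2*(1 - Phi(|z|)) = 0.737316.
Step 6: alpha = 0.05. fail to reject H0.

R = 7, z = 0.3354, p = 0.737316, fail to reject H0.


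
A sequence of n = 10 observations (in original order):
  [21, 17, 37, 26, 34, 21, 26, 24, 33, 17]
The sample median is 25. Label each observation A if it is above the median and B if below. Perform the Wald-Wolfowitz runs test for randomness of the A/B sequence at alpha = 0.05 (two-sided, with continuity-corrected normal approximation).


Step 1: Compute median = 25; label A = above, B = below.
Labels in order: BBAAABABAB  (n_A = 5, n_B = 5)
Step 2: Count runs R = 7.
Step 3: Under H0 (random ordering), E[R] = 2*n_A*n_B/(n_A+n_B) + 1 = 2*5*5/10 + 1 = 6.0000.
        Var[R] = 2*n_A*n_B*(2*n_A*n_B - n_A - n_B) / ((n_A+n_B)^2 * (n_A+n_B-1)) = 2000/900 = 2.2222.
        SD[R] = 1.4907.
Step 4: Continuity-corrected z = (R - 0.5 - E[R]) / SD[R] = (7 - 0.5 - 6.0000) / 1.4907 = 0.3354.
Step 5: Two-sided p-value via normal approximation = 2*(1 - Phi(|z|)) = 0.737316.
Step 6: alpha = 0.05. fail to reject H0.

R = 7, z = 0.3354, p = 0.737316, fail to reject H0.


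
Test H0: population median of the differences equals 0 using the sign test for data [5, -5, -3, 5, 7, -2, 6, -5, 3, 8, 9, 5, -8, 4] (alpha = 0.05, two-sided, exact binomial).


Step 1: Discard zero differences. Original n = 14; n_eff = number of nonzero differences = 14.
Nonzero differences (with sign): +5, -5, -3, +5, +7, -2, +6, -5, +3, +8, +9, +5, -8, +4
Step 2: Count signs: positive = 9, negative = 5.
Step 3: Under H0: P(positive) = 0.5, so the number of positives S ~ Bin(14, 0.5).
Step 4: Two-sided exact p-value = sum of Bin(14,0.5) probabilities at or below the observed probability = 0.423950.
Step 5: alpha = 0.05. fail to reject H0.

n_eff = 14, pos = 9, neg = 5, p = 0.423950, fail to reject H0.


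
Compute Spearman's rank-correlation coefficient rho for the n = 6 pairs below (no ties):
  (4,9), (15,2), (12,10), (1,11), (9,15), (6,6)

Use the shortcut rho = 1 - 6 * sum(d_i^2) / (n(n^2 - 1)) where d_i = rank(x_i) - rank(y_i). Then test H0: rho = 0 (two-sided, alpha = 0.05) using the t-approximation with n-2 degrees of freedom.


Step 1: Rank x and y separately (midranks; no ties here).
rank(x): 4->2, 15->6, 12->5, 1->1, 9->4, 6->3
rank(y): 9->3, 2->1, 10->4, 11->5, 15->6, 6->2
Step 2: d_i = R_x(i) - R_y(i); compute d_i^2.
  (2-3)^2=1, (6-1)^2=25, (5-4)^2=1, (1-5)^2=16, (4-6)^2=4, (3-2)^2=1
sum(d^2) = 48.
Step 3: rho = 1 - 6*48 / (6*(6^2 - 1)) = 1 - 288/210 = -0.371429.
Step 4: Under H0, t = rho * sqrt((n-2)/(1-rho^2)) = -0.8001 ~ t(4).
Step 5: Two-sided p-value from the t-distribution with 4 df = 0.468478.
Step 6: alpha = 0.05. fail to reject H0.

rho = -0.3714, p = 0.468478, fail to reject H0 at alpha = 0.05.


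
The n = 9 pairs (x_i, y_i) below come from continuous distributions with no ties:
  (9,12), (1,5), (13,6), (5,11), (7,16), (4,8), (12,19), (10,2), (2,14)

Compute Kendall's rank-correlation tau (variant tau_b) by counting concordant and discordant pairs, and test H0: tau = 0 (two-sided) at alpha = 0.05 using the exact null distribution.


Step 1: Enumerate the 36 unordered pairs (i,j) with i<j and classify each by sign(x_j-x_i) * sign(y_j-y_i).
  (1,2):dx=-8,dy=-7->C; (1,3):dx=+4,dy=-6->D; (1,4):dx=-4,dy=-1->C; (1,5):dx=-2,dy=+4->D
  (1,6):dx=-5,dy=-4->C; (1,7):dx=+3,dy=+7->C; (1,8):dx=+1,dy=-10->D; (1,9):dx=-7,dy=+2->D
  (2,3):dx=+12,dy=+1->C; (2,4):dx=+4,dy=+6->C; (2,5):dx=+6,dy=+11->C; (2,6):dx=+3,dy=+3->C
  (2,7):dx=+11,dy=+14->C; (2,8):dx=+9,dy=-3->D; (2,9):dx=+1,dy=+9->C; (3,4):dx=-8,dy=+5->D
  (3,5):dx=-6,dy=+10->D; (3,6):dx=-9,dy=+2->D; (3,7):dx=-1,dy=+13->D; (3,8):dx=-3,dy=-4->C
  (3,9):dx=-11,dy=+8->D; (4,5):dx=+2,dy=+5->C; (4,6):dx=-1,dy=-3->C; (4,7):dx=+7,dy=+8->C
  (4,8):dx=+5,dy=-9->D; (4,9):dx=-3,dy=+3->D; (5,6):dx=-3,dy=-8->C; (5,7):dx=+5,dy=+3->C
  (5,8):dx=+3,dy=-14->D; (5,9):dx=-5,dy=-2->C; (6,7):dx=+8,dy=+11->C; (6,8):dx=+6,dy=-6->D
  (6,9):dx=-2,dy=+6->D; (7,8):dx=-2,dy=-17->C; (7,9):dx=-10,dy=-5->C; (8,9):dx=-8,dy=+12->D
Step 2: C = 20, D = 16, total pairs = 36.
Step 3: tau = (C - D)/(n(n-1)/2) = (20 - 16)/36 = 0.111111.
Step 4: Exact two-sided p-value (enumerate n! = 362880 permutations of y under H0): p = 0.761414.
Step 5: alpha = 0.05. fail to reject H0.

tau_b = 0.1111 (C=20, D=16), p = 0.761414, fail to reject H0.


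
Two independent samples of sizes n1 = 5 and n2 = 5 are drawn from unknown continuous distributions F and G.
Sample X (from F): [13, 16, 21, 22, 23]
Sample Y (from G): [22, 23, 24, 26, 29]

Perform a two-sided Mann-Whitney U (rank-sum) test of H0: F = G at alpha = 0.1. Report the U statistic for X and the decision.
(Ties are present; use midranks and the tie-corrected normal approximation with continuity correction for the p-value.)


Step 1: Combine and sort all 10 observations; assign midranks.
sorted (value, group): (13,X), (16,X), (21,X), (22,X), (22,Y), (23,X), (23,Y), (24,Y), (26,Y), (29,Y)
ranks: 13->1, 16->2, 21->3, 22->4.5, 22->4.5, 23->6.5, 23->6.5, 24->8, 26->9, 29->10
Step 2: Rank sum for X: R1 = 1 + 2 + 3 + 4.5 + 6.5 = 17.
Step 3: U_X = R1 - n1(n1+1)/2 = 17 - 5*6/2 = 17 - 15 = 2.
       U_Y = n1*n2 - U_X = 25 - 2 = 23.
Step 4: Ties are present, so use the tie-corrected normal approximation (with continuity correction) for the p-value.
Step 5: p-value = 0.035579; compare to alpha = 0.1. reject H0.

U_X = 2, p = 0.035579, reject H0 at alpha = 0.1.


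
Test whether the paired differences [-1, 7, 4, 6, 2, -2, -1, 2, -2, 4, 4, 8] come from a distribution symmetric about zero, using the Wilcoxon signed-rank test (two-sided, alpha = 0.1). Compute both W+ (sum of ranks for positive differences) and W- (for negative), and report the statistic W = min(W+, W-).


Step 1: Drop any zero differences (none here) and take |d_i|.
|d| = [1, 7, 4, 6, 2, 2, 1, 2, 2, 4, 4, 8]
Step 2: Midrank |d_i| (ties get averaged ranks).
ranks: |1|->1.5, |7|->11, |4|->8, |6|->10, |2|->4.5, |2|->4.5, |1|->1.5, |2|->4.5, |2|->4.5, |4|->8, |4|->8, |8|->12
Step 3: Attach original signs; sum ranks with positive sign and with negative sign.
W+ = 11 + 8 + 10 + 4.5 + 4.5 + 8 + 8 + 12 = 66
W- = 1.5 + 4.5 + 1.5 + 4.5 = 12
(Check: W+ + W- = 78 should equal n(n+1)/2 = 78.)
Step 4: Test statistic W = min(W+, W-) = 12.
Step 5: Ties in |d|, so use the tie-corrected normal approximation.
        E[W] = n(n+1)/4 = 12*13/4 = 39.
        Tie groups: |d|=1 (t=2), |d|=2 (t=4), |d|=4 (t=3); sum(t^3 - t) = 90.
        Var[W] = n(n+1)(2n+1)/24 - sum(t^3-t)/48 = 3900/24 - 90/48 = 160.625.
        z = (W - E[W]) / sqrt(Var[W]) = (12 - 39) / 12.6738 = -2.1304.
        Two-sided p = 2*Phi(z) = 0.033140.
Step 6: alpha = 0.1. reject H0.

W+ = 66, W- = 12, W = min = 12, p = 0.033140, reject H0.


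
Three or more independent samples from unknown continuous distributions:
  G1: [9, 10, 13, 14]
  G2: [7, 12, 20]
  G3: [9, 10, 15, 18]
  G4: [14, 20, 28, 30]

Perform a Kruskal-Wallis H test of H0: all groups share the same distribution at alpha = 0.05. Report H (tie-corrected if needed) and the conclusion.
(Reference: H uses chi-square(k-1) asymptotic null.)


Step 1: Combine all N = 15 observations and assign midranks.
sorted (value, group, rank): (7,G2,1), (9,G1,2.5), (9,G3,2.5), (10,G1,4.5), (10,G3,4.5), (12,G2,6), (13,G1,7), (14,G1,8.5), (14,G4,8.5), (15,G3,10), (18,G3,11), (20,G2,12.5), (20,G4,12.5), (28,G4,14), (30,G4,15)
Step 2: Sum ranks within each group.
R_1 = 22.5 (n_1 = 4)
R_2 = 19.5 (n_2 = 3)
R_3 = 28 (n_3 = 4)
R_4 = 50 (n_4 = 4)
Step 3: H = 12/(N(N+1)) * sum(R_i^2/n_i) - 3(N+1)
     = 12/(15*16) * (22.5^2/4 + 19.5^2/3 + 28^2/4 + 50^2/4) - 3*16
     = 0.050000 * 1074.31 - 48
     = 5.715625.
Step 4: Ties present; correction factor C = 1 - 24/(15^3 - 15) = 0.992857. Corrected H = 5.715625 / 0.992857 = 5.756745.
Step 5: Under H0, H ~ chi^2(3); p-value = 0.124064.
Step 6: alpha = 0.05. fail to reject H0.

H = 5.7567, df = 3, p = 0.124064, fail to reject H0.


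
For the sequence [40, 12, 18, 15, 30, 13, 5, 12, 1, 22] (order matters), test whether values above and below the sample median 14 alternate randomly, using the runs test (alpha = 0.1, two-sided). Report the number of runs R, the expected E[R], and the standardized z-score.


Step 1: Compute median = 14; label A = above, B = below.
Labels in order: ABAAABBBBA  (n_A = 5, n_B = 5)
Step 2: Count runs R = 5.
Step 3: Under H0 (random ordering), E[R] = 2*n_A*n_B/(n_A+n_B) + 1 = 2*5*5/10 + 1 = 6.0000.
        Var[R] = 2*n_A*n_B*(2*n_A*n_B - n_A - n_B) / ((n_A+n_B)^2 * (n_A+n_B-1)) = 2000/900 = 2.2222.
        SD[R] = 1.4907.
Step 4: Continuity-corrected z = (R + 0.5 - E[R]) / SD[R] = (5 + 0.5 - 6.0000) / 1.4907 = -0.3354.
Step 5: Two-sided p-value via normal approximation = 2*(1 - Phi(|z|)) = 0.737316.
Step 6: alpha = 0.1. fail to reject H0.

R = 5, z = -0.3354, p = 0.737316, fail to reject H0.


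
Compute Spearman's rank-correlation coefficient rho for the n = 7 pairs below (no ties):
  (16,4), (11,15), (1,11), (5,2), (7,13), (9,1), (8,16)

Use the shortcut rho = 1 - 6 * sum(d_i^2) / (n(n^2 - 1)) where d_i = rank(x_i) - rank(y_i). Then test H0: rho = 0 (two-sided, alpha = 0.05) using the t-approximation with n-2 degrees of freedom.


Step 1: Rank x and y separately (midranks; no ties here).
rank(x): 16->7, 11->6, 1->1, 5->2, 7->3, 9->5, 8->4
rank(y): 4->3, 15->6, 11->4, 2->2, 13->5, 1->1, 16->7
Step 2: d_i = R_x(i) - R_y(i); compute d_i^2.
  (7-3)^2=16, (6-6)^2=0, (1-4)^2=9, (2-2)^2=0, (3-5)^2=4, (5-1)^2=16, (4-7)^2=9
sum(d^2) = 54.
Step 3: rho = 1 - 6*54 / (7*(7^2 - 1)) = 1 - 324/336 = 0.035714.
Step 4: Under H0, t = rho * sqrt((n-2)/(1-rho^2)) = 0.0799 ~ t(5).
Step 5: Two-sided p-value from the t-distribution with 5 df = 0.939408.
Step 6: alpha = 0.05. fail to reject H0.

rho = 0.0357, p = 0.939408, fail to reject H0 at alpha = 0.05.


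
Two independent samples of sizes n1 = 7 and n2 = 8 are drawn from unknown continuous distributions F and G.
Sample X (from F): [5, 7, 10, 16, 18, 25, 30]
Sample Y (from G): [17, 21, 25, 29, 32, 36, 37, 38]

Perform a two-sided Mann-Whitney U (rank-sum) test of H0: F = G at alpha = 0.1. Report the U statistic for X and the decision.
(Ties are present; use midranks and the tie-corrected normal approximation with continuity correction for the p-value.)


Step 1: Combine and sort all 15 observations; assign midranks.
sorted (value, group): (5,X), (7,X), (10,X), (16,X), (17,Y), (18,X), (21,Y), (25,X), (25,Y), (29,Y), (30,X), (32,Y), (36,Y), (37,Y), (38,Y)
ranks: 5->1, 7->2, 10->3, 16->4, 17->5, 18->6, 21->7, 25->8.5, 25->8.5, 29->10, 30->11, 32->12, 36->13, 37->14, 38->15
Step 2: Rank sum for X: R1 = 1 + 2 + 3 + 4 + 6 + 8.5 + 11 = 35.5.
Step 3: U_X = R1 - n1(n1+1)/2 = 35.5 - 7*8/2 = 35.5 - 28 = 7.5.
       U_Y = n1*n2 - U_X = 56 - 7.5 = 48.5.
Step 4: Ties are present, so use the tie-corrected normal approximation (with continuity correction) for the p-value.
Step 5: p-value = 0.020524; compare to alpha = 0.1. reject H0.

U_X = 7.5, p = 0.020524, reject H0 at alpha = 0.1.


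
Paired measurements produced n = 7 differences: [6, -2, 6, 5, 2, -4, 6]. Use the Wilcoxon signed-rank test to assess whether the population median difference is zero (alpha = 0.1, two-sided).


Step 1: Drop any zero differences (none here) and take |d_i|.
|d| = [6, 2, 6, 5, 2, 4, 6]
Step 2: Midrank |d_i| (ties get averaged ranks).
ranks: |6|->6, |2|->1.5, |6|->6, |5|->4, |2|->1.5, |4|->3, |6|->6
Step 3: Attach original signs; sum ranks with positive sign and with negative sign.
W+ = 6 + 6 + 4 + 1.5 + 6 = 23.5
W- = 1.5 + 3 = 4.5
(Check: W+ + W- = 28 should equal n(n+1)/2 = 28.)
Step 4: Test statistic W = min(W+, W-) = 4.5.
Step 5: Ties in |d|, so use the tie-corrected normal approximation.
        E[W] = n(n+1)/4 = 7*8/4 = 14.
        Tie groups: |d|=2 (t=2), |d|=6 (t=3); sum(t^3 - t) = 30.
        Var[W] = n(n+1)(2n+1)/24 - sum(t^3-t)/48 = 840/24 - 30/48 = 34.375.
        z = (W - E[W]) / sqrt(Var[W]) = (4.5 - 14) / 5.8630 = -1.6203.
        Two-sided p = 2*Phi(z) = 0.105162.
Step 6: alpha = 0.1. fail to reject H0.

W+ = 23.5, W- = 4.5, W = min = 4.5, p = 0.105162, fail to reject H0.


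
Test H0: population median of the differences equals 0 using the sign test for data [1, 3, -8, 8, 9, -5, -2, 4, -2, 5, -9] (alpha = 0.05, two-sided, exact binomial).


Step 1: Discard zero differences. Original n = 11; n_eff = number of nonzero differences = 11.
Nonzero differences (with sign): +1, +3, -8, +8, +9, -5, -2, +4, -2, +5, -9
Step 2: Count signs: positive = 6, negative = 5.
Step 3: Under H0: P(positive) = 0.5, so the number of positives S ~ Bin(11, 0.5).
Step 4: Two-sided exact p-value = sum of Bin(11,0.5) probabilities at or below the observed probability = 1.000000.
Step 5: alpha = 0.05. fail to reject H0.

n_eff = 11, pos = 6, neg = 5, p = 1.000000, fail to reject H0.


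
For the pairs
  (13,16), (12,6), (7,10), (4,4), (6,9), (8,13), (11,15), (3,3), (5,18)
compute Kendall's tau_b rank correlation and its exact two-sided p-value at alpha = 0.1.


Step 1: Enumerate the 36 unordered pairs (i,j) with i<j and classify each by sign(x_j-x_i) * sign(y_j-y_i).
  (1,2):dx=-1,dy=-10->C; (1,3):dx=-6,dy=-6->C; (1,4):dx=-9,dy=-12->C; (1,5):dx=-7,dy=-7->C
  (1,6):dx=-5,dy=-3->C; (1,7):dx=-2,dy=-1->C; (1,8):dx=-10,dy=-13->C; (1,9):dx=-8,dy=+2->D
  (2,3):dx=-5,dy=+4->D; (2,4):dx=-8,dy=-2->C; (2,5):dx=-6,dy=+3->D; (2,6):dx=-4,dy=+7->D
  (2,7):dx=-1,dy=+9->D; (2,8):dx=-9,dy=-3->C; (2,9):dx=-7,dy=+12->D; (3,4):dx=-3,dy=-6->C
  (3,5):dx=-1,dy=-1->C; (3,6):dx=+1,dy=+3->C; (3,7):dx=+4,dy=+5->C; (3,8):dx=-4,dy=-7->C
  (3,9):dx=-2,dy=+8->D; (4,5):dx=+2,dy=+5->C; (4,6):dx=+4,dy=+9->C; (4,7):dx=+7,dy=+11->C
  (4,8):dx=-1,dy=-1->C; (4,9):dx=+1,dy=+14->C; (5,6):dx=+2,dy=+4->C; (5,7):dx=+5,dy=+6->C
  (5,8):dx=-3,dy=-6->C; (5,9):dx=-1,dy=+9->D; (6,7):dx=+3,dy=+2->C; (6,8):dx=-5,dy=-10->C
  (6,9):dx=-3,dy=+5->D; (7,8):dx=-8,dy=-12->C; (7,9):dx=-6,dy=+3->D; (8,9):dx=+2,dy=+15->C
Step 2: C = 26, D = 10, total pairs = 36.
Step 3: tau = (C - D)/(n(n-1)/2) = (26 - 10)/36 = 0.444444.
Step 4: Exact two-sided p-value (enumerate n! = 362880 permutations of y under H0): p = 0.119439.
Step 5: alpha = 0.1. fail to reject H0.

tau_b = 0.4444 (C=26, D=10), p = 0.119439, fail to reject H0.


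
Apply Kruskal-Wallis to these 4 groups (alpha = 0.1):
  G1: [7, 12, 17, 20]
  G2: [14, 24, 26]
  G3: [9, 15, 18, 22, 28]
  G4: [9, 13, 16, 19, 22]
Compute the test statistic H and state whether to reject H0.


Step 1: Combine all N = 17 observations and assign midranks.
sorted (value, group, rank): (7,G1,1), (9,G3,2.5), (9,G4,2.5), (12,G1,4), (13,G4,5), (14,G2,6), (15,G3,7), (16,G4,8), (17,G1,9), (18,G3,10), (19,G4,11), (20,G1,12), (22,G3,13.5), (22,G4,13.5), (24,G2,15), (26,G2,16), (28,G3,17)
Step 2: Sum ranks within each group.
R_1 = 26 (n_1 = 4)
R_2 = 37 (n_2 = 3)
R_3 = 50 (n_3 = 5)
R_4 = 40 (n_4 = 5)
Step 3: H = 12/(N(N+1)) * sum(R_i^2/n_i) - 3(N+1)
     = 12/(17*18) * (26^2/4 + 37^2/3 + 50^2/5 + 40^2/5) - 3*18
     = 0.039216 * 1445.33 - 54
     = 2.679739.
Step 4: Ties present; correction factor C = 1 - 12/(17^3 - 17) = 0.997549. Corrected H = 2.679739 / 0.997549 = 2.686323.
Step 5: Under H0, H ~ chi^2(3); p-value = 0.442557.
Step 6: alpha = 0.1. fail to reject H0.

H = 2.6863, df = 3, p = 0.442557, fail to reject H0.


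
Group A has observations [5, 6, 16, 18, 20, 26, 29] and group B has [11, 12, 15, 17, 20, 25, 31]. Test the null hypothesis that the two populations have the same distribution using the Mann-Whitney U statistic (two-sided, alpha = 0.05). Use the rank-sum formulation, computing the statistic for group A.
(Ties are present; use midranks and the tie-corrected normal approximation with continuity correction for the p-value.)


Step 1: Combine and sort all 14 observations; assign midranks.
sorted (value, group): (5,X), (6,X), (11,Y), (12,Y), (15,Y), (16,X), (17,Y), (18,X), (20,X), (20,Y), (25,Y), (26,X), (29,X), (31,Y)
ranks: 5->1, 6->2, 11->3, 12->4, 15->5, 16->6, 17->7, 18->8, 20->9.5, 20->9.5, 25->11, 26->12, 29->13, 31->14
Step 2: Rank sum for X: R1 = 1 + 2 + 6 + 8 + 9.5 + 12 + 13 = 51.5.
Step 3: U_X = R1 - n1(n1+1)/2 = 51.5 - 7*8/2 = 51.5 - 28 = 23.5.
       U_Y = n1*n2 - U_X = 49 - 23.5 = 25.5.
Step 4: Ties are present, so use the tie-corrected normal approximation (with continuity correction) for the p-value.
Step 5: p-value = 0.949004; compare to alpha = 0.05. fail to reject H0.

U_X = 23.5, p = 0.949004, fail to reject H0 at alpha = 0.05.


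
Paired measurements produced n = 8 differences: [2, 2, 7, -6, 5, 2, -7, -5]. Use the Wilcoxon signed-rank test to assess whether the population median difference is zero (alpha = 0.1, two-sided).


Step 1: Drop any zero differences (none here) and take |d_i|.
|d| = [2, 2, 7, 6, 5, 2, 7, 5]
Step 2: Midrank |d_i| (ties get averaged ranks).
ranks: |2|->2, |2|->2, |7|->7.5, |6|->6, |5|->4.5, |2|->2, |7|->7.5, |5|->4.5
Step 3: Attach original signs; sum ranks with positive sign and with negative sign.
W+ = 2 + 2 + 7.5 + 4.5 + 2 = 18
W- = 6 + 7.5 + 4.5 = 18
(Check: W+ + W- = 36 should equal n(n+1)/2 = 36.)
Step 4: Test statistic W = min(W+, W-) = 18.
Step 5: Ties in |d|, so use the tie-corrected normal approximation.
        E[W] = n(n+1)/4 = 8*9/4 = 18.
        Tie groups: |d|=2 (t=3), |d|=5 (t=2), |d|=7 (t=2); sum(t^3 - t) = 36.
        Var[W] = n(n+1)(2n+1)/24 - sum(t^3-t)/48 = 1224/24 - 36/48 = 50.25.
        z = (W - E[W]) / sqrt(Var[W]) = (18 - 18) / 7.0887 = 0.0000.
        Two-sided p = 2*Phi(z) = 1.000000.
Step 6: alpha = 0.1. fail to reject H0.

W+ = 18, W- = 18, W = min = 18, p = 1.000000, fail to reject H0.


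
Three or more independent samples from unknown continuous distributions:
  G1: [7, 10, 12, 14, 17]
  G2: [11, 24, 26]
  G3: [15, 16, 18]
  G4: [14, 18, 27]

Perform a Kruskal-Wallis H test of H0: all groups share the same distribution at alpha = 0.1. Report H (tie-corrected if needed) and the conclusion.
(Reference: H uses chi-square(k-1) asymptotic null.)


Step 1: Combine all N = 14 observations and assign midranks.
sorted (value, group, rank): (7,G1,1), (10,G1,2), (11,G2,3), (12,G1,4), (14,G1,5.5), (14,G4,5.5), (15,G3,7), (16,G3,8), (17,G1,9), (18,G3,10.5), (18,G4,10.5), (24,G2,12), (26,G2,13), (27,G4,14)
Step 2: Sum ranks within each group.
R_1 = 21.5 (n_1 = 5)
R_2 = 28 (n_2 = 3)
R_3 = 25.5 (n_3 = 3)
R_4 = 30 (n_4 = 3)
Step 3: H = 12/(N(N+1)) * sum(R_i^2/n_i) - 3(N+1)
     = 12/(14*15) * (21.5^2/5 + 28^2/3 + 25.5^2/3 + 30^2/3) - 3*15
     = 0.057143 * 870.533 - 45
     = 4.744762.
Step 4: Ties present; correction factor C = 1 - 12/(14^3 - 14) = 0.995604. Corrected H = 4.744762 / 0.995604 = 4.765710.
Step 5: Under H0, H ~ chi^2(3); p-value = 0.189779.
Step 6: alpha = 0.1. fail to reject H0.

H = 4.7657, df = 3, p = 0.189779, fail to reject H0.


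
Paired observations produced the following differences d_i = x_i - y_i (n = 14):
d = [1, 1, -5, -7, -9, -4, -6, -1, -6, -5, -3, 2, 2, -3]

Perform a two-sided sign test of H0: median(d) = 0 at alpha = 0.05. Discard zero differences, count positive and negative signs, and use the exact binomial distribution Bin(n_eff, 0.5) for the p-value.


Step 1: Discard zero differences. Original n = 14; n_eff = number of nonzero differences = 14.
Nonzero differences (with sign): +1, +1, -5, -7, -9, -4, -6, -1, -6, -5, -3, +2, +2, -3
Step 2: Count signs: positive = 4, negative = 10.
Step 3: Under H0: P(positive) = 0.5, so the number of positives S ~ Bin(14, 0.5).
Step 4: Two-sided exact p-value = sum of Bin(14,0.5) probabilities at or below the observed probability = 0.179565.
Step 5: alpha = 0.05. fail to reject H0.

n_eff = 14, pos = 4, neg = 10, p = 0.179565, fail to reject H0.


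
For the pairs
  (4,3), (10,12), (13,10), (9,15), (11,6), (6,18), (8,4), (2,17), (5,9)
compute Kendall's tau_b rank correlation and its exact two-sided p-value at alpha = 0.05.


Step 1: Enumerate the 36 unordered pairs (i,j) with i<j and classify each by sign(x_j-x_i) * sign(y_j-y_i).
  (1,2):dx=+6,dy=+9->C; (1,3):dx=+9,dy=+7->C; (1,4):dx=+5,dy=+12->C; (1,5):dx=+7,dy=+3->C
  (1,6):dx=+2,dy=+15->C; (1,7):dx=+4,dy=+1->C; (1,8):dx=-2,dy=+14->D; (1,9):dx=+1,dy=+6->C
  (2,3):dx=+3,dy=-2->D; (2,4):dx=-1,dy=+3->D; (2,5):dx=+1,dy=-6->D; (2,6):dx=-4,dy=+6->D
  (2,7):dx=-2,dy=-8->C; (2,8):dx=-8,dy=+5->D; (2,9):dx=-5,dy=-3->C; (3,4):dx=-4,dy=+5->D
  (3,5):dx=-2,dy=-4->C; (3,6):dx=-7,dy=+8->D; (3,7):dx=-5,dy=-6->C; (3,8):dx=-11,dy=+7->D
  (3,9):dx=-8,dy=-1->C; (4,5):dx=+2,dy=-9->D; (4,6):dx=-3,dy=+3->D; (4,7):dx=-1,dy=-11->C
  (4,8):dx=-7,dy=+2->D; (4,9):dx=-4,dy=-6->C; (5,6):dx=-5,dy=+12->D; (5,7):dx=-3,dy=-2->C
  (5,8):dx=-9,dy=+11->D; (5,9):dx=-6,dy=+3->D; (6,7):dx=+2,dy=-14->D; (6,8):dx=-4,dy=-1->C
  (6,9):dx=-1,dy=-9->C; (7,8):dx=-6,dy=+13->D; (7,9):dx=-3,dy=+5->D; (8,9):dx=+3,dy=-8->D
Step 2: C = 17, D = 19, total pairs = 36.
Step 3: tau = (C - D)/(n(n-1)/2) = (17 - 19)/36 = -0.055556.
Step 4: Exact two-sided p-value (enumerate n! = 362880 permutations of y under H0): p = 0.919455.
Step 5: alpha = 0.05. fail to reject H0.

tau_b = -0.0556 (C=17, D=19), p = 0.919455, fail to reject H0.


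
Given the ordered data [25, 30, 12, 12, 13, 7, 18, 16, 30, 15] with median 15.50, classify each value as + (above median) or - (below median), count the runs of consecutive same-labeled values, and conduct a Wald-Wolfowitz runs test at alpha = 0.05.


Step 1: Compute median = 15.50; label A = above, B = below.
Labels in order: AABBBBAAAB  (n_A = 5, n_B = 5)
Step 2: Count runs R = 4.
Step 3: Under H0 (random ordering), E[R] = 2*n_A*n_B/(n_A+n_B) + 1 = 2*5*5/10 + 1 = 6.0000.
        Var[R] = 2*n_A*n_B*(2*n_A*n_B - n_A - n_B) / ((n_A+n_B)^2 * (n_A+n_B-1)) = 2000/900 = 2.2222.
        SD[R] = 1.4907.
Step 4: Continuity-corrected z = (R + 0.5 - E[R]) / SD[R] = (4 + 0.5 - 6.0000) / 1.4907 = -1.0062.
Step 5: Two-sided p-value via normal approximation = 2*(1 - Phi(|z|)) = 0.314305.
Step 6: alpha = 0.05. fail to reject H0.

R = 4, z = -1.0062, p = 0.314305, fail to reject H0.


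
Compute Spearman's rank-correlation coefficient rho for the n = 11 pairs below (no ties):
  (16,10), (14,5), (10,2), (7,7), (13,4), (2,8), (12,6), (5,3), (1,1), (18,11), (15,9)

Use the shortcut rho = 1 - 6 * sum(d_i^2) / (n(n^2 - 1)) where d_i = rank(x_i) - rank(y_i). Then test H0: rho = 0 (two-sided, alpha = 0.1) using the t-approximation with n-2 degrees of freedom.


Step 1: Rank x and y separately (midranks; no ties here).
rank(x): 16->10, 14->8, 10->5, 7->4, 13->7, 2->2, 12->6, 5->3, 1->1, 18->11, 15->9
rank(y): 10->10, 5->5, 2->2, 7->7, 4->4, 8->8, 6->6, 3->3, 1->1, 11->11, 9->9
Step 2: d_i = R_x(i) - R_y(i); compute d_i^2.
  (10-10)^2=0, (8-5)^2=9, (5-2)^2=9, (4-7)^2=9, (7-4)^2=9, (2-8)^2=36, (6-6)^2=0, (3-3)^2=0, (1-1)^2=0, (11-11)^2=0, (9-9)^2=0
sum(d^2) = 72.
Step 3: rho = 1 - 6*72 / (11*(11^2 - 1)) = 1 - 432/1320 = 0.672727.
Step 4: Under H0, t = rho * sqrt((n-2)/(1-rho^2)) = 2.7277 ~ t(9).
Step 5: Two-sided p-value from the t-distribution with 9 df = 0.023313.
Step 6: alpha = 0.1. reject H0.

rho = 0.6727, p = 0.023313, reject H0 at alpha = 0.1.


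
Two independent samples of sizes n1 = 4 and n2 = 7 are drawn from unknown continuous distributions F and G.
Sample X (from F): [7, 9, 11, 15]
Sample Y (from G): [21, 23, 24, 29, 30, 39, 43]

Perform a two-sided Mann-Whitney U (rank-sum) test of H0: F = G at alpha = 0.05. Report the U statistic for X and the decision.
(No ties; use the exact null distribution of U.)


Step 1: Combine and sort all 11 observations; assign midranks.
sorted (value, group): (7,X), (9,X), (11,X), (15,X), (21,Y), (23,Y), (24,Y), (29,Y), (30,Y), (39,Y), (43,Y)
ranks: 7->1, 9->2, 11->3, 15->4, 21->5, 23->6, 24->7, 29->8, 30->9, 39->10, 43->11
Step 2: Rank sum for X: R1 = 1 + 2 + 3 + 4 = 10.
Step 3: U_X = R1 - n1(n1+1)/2 = 10 - 4*5/2 = 10 - 10 = 0.
       U_Y = n1*n2 - U_X = 28 - 0 = 28.
Step 4: No ties, so the exact null distribution of U (based on enumerating the C(11,4) = 330 equally likely rank assignments) gives the two-sided p-value.
Step 5: p-value = 0.006061; compare to alpha = 0.05. reject H0.

U_X = 0, p = 0.006061, reject H0 at alpha = 0.05.


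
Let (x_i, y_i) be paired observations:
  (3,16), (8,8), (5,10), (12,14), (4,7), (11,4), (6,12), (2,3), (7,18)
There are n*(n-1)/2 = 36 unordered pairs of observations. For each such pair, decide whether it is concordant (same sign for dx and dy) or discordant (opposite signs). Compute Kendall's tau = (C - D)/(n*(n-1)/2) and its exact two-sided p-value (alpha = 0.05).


Step 1: Enumerate the 36 unordered pairs (i,j) with i<j and classify each by sign(x_j-x_i) * sign(y_j-y_i).
  (1,2):dx=+5,dy=-8->D; (1,3):dx=+2,dy=-6->D; (1,4):dx=+9,dy=-2->D; (1,5):dx=+1,dy=-9->D
  (1,6):dx=+8,dy=-12->D; (1,7):dx=+3,dy=-4->D; (1,8):dx=-1,dy=-13->C; (1,9):dx=+4,dy=+2->C
  (2,3):dx=-3,dy=+2->D; (2,4):dx=+4,dy=+6->C; (2,5):dx=-4,dy=-1->C; (2,6):dx=+3,dy=-4->D
  (2,7):dx=-2,dy=+4->D; (2,8):dx=-6,dy=-5->C; (2,9):dx=-1,dy=+10->D; (3,4):dx=+7,dy=+4->C
  (3,5):dx=-1,dy=-3->C; (3,6):dx=+6,dy=-6->D; (3,7):dx=+1,dy=+2->C; (3,8):dx=-3,dy=-7->C
  (3,9):dx=+2,dy=+8->C; (4,5):dx=-8,dy=-7->C; (4,6):dx=-1,dy=-10->C; (4,7):dx=-6,dy=-2->C
  (4,8):dx=-10,dy=-11->C; (4,9):dx=-5,dy=+4->D; (5,6):dx=+7,dy=-3->D; (5,7):dx=+2,dy=+5->C
  (5,8):dx=-2,dy=-4->C; (5,9):dx=+3,dy=+11->C; (6,7):dx=-5,dy=+8->D; (6,8):dx=-9,dy=-1->C
  (6,9):dx=-4,dy=+14->D; (7,8):dx=-4,dy=-9->C; (7,9):dx=+1,dy=+6->C; (8,9):dx=+5,dy=+15->C
Step 2: C = 21, D = 15, total pairs = 36.
Step 3: tau = (C - D)/(n(n-1)/2) = (21 - 15)/36 = 0.166667.
Step 4: Exact two-sided p-value (enumerate n! = 362880 permutations of y under H0): p = 0.612202.
Step 5: alpha = 0.05. fail to reject H0.

tau_b = 0.1667 (C=21, D=15), p = 0.612202, fail to reject H0.


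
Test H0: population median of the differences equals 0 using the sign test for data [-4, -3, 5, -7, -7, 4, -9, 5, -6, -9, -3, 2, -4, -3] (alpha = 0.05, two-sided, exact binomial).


Step 1: Discard zero differences. Original n = 14; n_eff = number of nonzero differences = 14.
Nonzero differences (with sign): -4, -3, +5, -7, -7, +4, -9, +5, -6, -9, -3, +2, -4, -3
Step 2: Count signs: positive = 4, negative = 10.
Step 3: Under H0: P(positive) = 0.5, so the number of positives S ~ Bin(14, 0.5).
Step 4: Two-sided exact p-value = sum of Bin(14,0.5) probabilities at or below the observed probability = 0.179565.
Step 5: alpha = 0.05. fail to reject H0.

n_eff = 14, pos = 4, neg = 10, p = 0.179565, fail to reject H0.


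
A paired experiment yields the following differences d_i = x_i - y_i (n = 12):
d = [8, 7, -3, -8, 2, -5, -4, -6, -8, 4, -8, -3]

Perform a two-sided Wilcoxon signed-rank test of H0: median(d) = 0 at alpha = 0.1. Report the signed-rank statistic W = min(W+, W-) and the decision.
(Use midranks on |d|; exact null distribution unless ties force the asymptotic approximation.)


Step 1: Drop any zero differences (none here) and take |d_i|.
|d| = [8, 7, 3, 8, 2, 5, 4, 6, 8, 4, 8, 3]
Step 2: Midrank |d_i| (ties get averaged ranks).
ranks: |8|->10.5, |7|->8, |3|->2.5, |8|->10.5, |2|->1, |5|->6, |4|->4.5, |6|->7, |8|->10.5, |4|->4.5, |8|->10.5, |3|->2.5
Step 3: Attach original signs; sum ranks with positive sign and with negative sign.
W+ = 10.5 + 8 + 1 + 4.5 = 24
W- = 2.5 + 10.5 + 6 + 4.5 + 7 + 10.5 + 10.5 + 2.5 = 54
(Check: W+ + W- = 78 should equal n(n+1)/2 = 78.)
Step 4: Test statistic W = min(W+, W-) = 24.
Step 5: Ties in |d|, so use the tie-corrected normal approximation.
        E[W] = n(n+1)/4 = 12*13/4 = 39.
        Tie groups: |d|=3 (t=2), |d|=4 (t=2), |d|=8 (t=4); sum(t^3 - t) = 72.
        Var[W] = n(n+1)(2n+1)/24 - sum(t^3-t)/48 = 3900/24 - 72/48 = 161.
        z = (W - E[W]) / sqrt(Var[W]) = (24 - 39) / 12.6886 = -1.1822.
        Two-sided p = 2*Phi(z) = 0.237140.
Step 6: alpha = 0.1. fail to reject H0.

W+ = 24, W- = 54, W = min = 24, p = 0.237140, fail to reject H0.


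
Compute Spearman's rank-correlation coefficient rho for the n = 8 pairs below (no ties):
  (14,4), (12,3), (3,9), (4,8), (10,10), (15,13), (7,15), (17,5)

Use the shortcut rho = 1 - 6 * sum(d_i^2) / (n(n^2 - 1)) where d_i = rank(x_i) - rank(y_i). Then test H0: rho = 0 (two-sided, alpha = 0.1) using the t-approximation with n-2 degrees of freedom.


Step 1: Rank x and y separately (midranks; no ties here).
rank(x): 14->6, 12->5, 3->1, 4->2, 10->4, 15->7, 7->3, 17->8
rank(y): 4->2, 3->1, 9->5, 8->4, 10->6, 13->7, 15->8, 5->3
Step 2: d_i = R_x(i) - R_y(i); compute d_i^2.
  (6-2)^2=16, (5-1)^2=16, (1-5)^2=16, (2-4)^2=4, (4-6)^2=4, (7-7)^2=0, (3-8)^2=25, (8-3)^2=25
sum(d^2) = 106.
Step 3: rho = 1 - 6*106 / (8*(8^2 - 1)) = 1 - 636/504 = -0.261905.
Step 4: Under H0, t = rho * sqrt((n-2)/(1-rho^2)) = -0.6647 ~ t(6).
Step 5: Two-sided p-value from the t-distribution with 6 df = 0.530923.
Step 6: alpha = 0.1. fail to reject H0.

rho = -0.2619, p = 0.530923, fail to reject H0 at alpha = 0.1.


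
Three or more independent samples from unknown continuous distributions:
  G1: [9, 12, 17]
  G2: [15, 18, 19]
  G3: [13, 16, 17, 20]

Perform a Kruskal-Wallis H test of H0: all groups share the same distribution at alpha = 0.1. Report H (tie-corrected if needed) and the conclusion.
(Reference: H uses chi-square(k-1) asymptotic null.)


Step 1: Combine all N = 10 observations and assign midranks.
sorted (value, group, rank): (9,G1,1), (12,G1,2), (13,G3,3), (15,G2,4), (16,G3,5), (17,G1,6.5), (17,G3,6.5), (18,G2,8), (19,G2,9), (20,G3,10)
Step 2: Sum ranks within each group.
R_1 = 9.5 (n_1 = 3)
R_2 = 21 (n_2 = 3)
R_3 = 24.5 (n_3 = 4)
Step 3: H = 12/(N(N+1)) * sum(R_i^2/n_i) - 3(N+1)
     = 12/(10*11) * (9.5^2/3 + 21^2/3 + 24.5^2/4) - 3*11
     = 0.109091 * 327.146 - 33
     = 2.688636.
Step 4: Ties present; correction factor C = 1 - 6/(10^3 - 10) = 0.993939. Corrected H = 2.688636 / 0.993939 = 2.705030.
Step 5: Under H0, H ~ chi^2(2); p-value = 0.258589.
Step 6: alpha = 0.1. fail to reject H0.

H = 2.7050, df = 2, p = 0.258589, fail to reject H0.


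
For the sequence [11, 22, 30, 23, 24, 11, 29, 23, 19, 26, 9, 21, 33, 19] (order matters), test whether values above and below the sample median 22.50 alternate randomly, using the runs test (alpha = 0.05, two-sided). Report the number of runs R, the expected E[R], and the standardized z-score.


Step 1: Compute median = 22.50; label A = above, B = below.
Labels in order: BBAAABAABABBAB  (n_A = 7, n_B = 7)
Step 2: Count runs R = 9.
Step 3: Under H0 (random ordering), E[R] = 2*n_A*n_B/(n_A+n_B) + 1 = 2*7*7/14 + 1 = 8.0000.
        Var[R] = 2*n_A*n_B*(2*n_A*n_B - n_A - n_B) / ((n_A+n_B)^2 * (n_A+n_B-1)) = 8232/2548 = 3.2308.
        SD[R] = 1.7974.
Step 4: Continuity-corrected z = (R - 0.5 - E[R]) / SD[R] = (9 - 0.5 - 8.0000) / 1.7974 = 0.2782.
Step 5: Two-sided p-value via normal approximation = 2*(1 - Phi(|z|)) = 0.780879.
Step 6: alpha = 0.05. fail to reject H0.

R = 9, z = 0.2782, p = 0.780879, fail to reject H0.


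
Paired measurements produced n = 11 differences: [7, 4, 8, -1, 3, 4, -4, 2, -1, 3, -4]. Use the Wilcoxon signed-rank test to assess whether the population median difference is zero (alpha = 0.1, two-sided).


Step 1: Drop any zero differences (none here) and take |d_i|.
|d| = [7, 4, 8, 1, 3, 4, 4, 2, 1, 3, 4]
Step 2: Midrank |d_i| (ties get averaged ranks).
ranks: |7|->10, |4|->7.5, |8|->11, |1|->1.5, |3|->4.5, |4|->7.5, |4|->7.5, |2|->3, |1|->1.5, |3|->4.5, |4|->7.5
Step 3: Attach original signs; sum ranks with positive sign and with negative sign.
W+ = 10 + 7.5 + 11 + 4.5 + 7.5 + 3 + 4.5 = 48
W- = 1.5 + 7.5 + 1.5 + 7.5 = 18
(Check: W+ + W- = 66 should equal n(n+1)/2 = 66.)
Step 4: Test statistic W = min(W+, W-) = 18.
Step 5: Ties in |d|, so use the tie-corrected normal approximation.
        E[W] = n(n+1)/4 = 11*12/4 = 33.
        Tie groups: |d|=1 (t=2), |d|=3 (t=2), |d|=4 (t=4); sum(t^3 - t) = 72.
        Var[W] = n(n+1)(2n+1)/24 - sum(t^3-t)/48 = 3036/24 - 72/48 = 125.
        z = (W - E[W]) / sqrt(Var[W]) = (18 - 33) / 11.1803 = -1.3416.
        Two-sided p = 2*Phi(z) = 0.179712.
Step 6: alpha = 0.1. fail to reject H0.

W+ = 48, W- = 18, W = min = 18, p = 0.179712, fail to reject H0.


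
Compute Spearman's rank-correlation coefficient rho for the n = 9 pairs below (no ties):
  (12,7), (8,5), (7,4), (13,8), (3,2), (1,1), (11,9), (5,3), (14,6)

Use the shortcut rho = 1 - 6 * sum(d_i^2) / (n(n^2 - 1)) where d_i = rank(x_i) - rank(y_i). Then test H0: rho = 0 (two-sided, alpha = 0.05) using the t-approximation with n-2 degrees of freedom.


Step 1: Rank x and y separately (midranks; no ties here).
rank(x): 12->7, 8->5, 7->4, 13->8, 3->2, 1->1, 11->6, 5->3, 14->9
rank(y): 7->7, 5->5, 4->4, 8->8, 2->2, 1->1, 9->9, 3->3, 6->6
Step 2: d_i = R_x(i) - R_y(i); compute d_i^2.
  (7-7)^2=0, (5-5)^2=0, (4-4)^2=0, (8-8)^2=0, (2-2)^2=0, (1-1)^2=0, (6-9)^2=9, (3-3)^2=0, (9-6)^2=9
sum(d^2) = 18.
Step 3: rho = 1 - 6*18 / (9*(9^2 - 1)) = 1 - 108/720 = 0.850000.
Step 4: Under H0, t = rho * sqrt((n-2)/(1-rho^2)) = 4.2691 ~ t(7).
Step 5: Two-sided p-value from the t-distribution with 7 df = 0.003705.
Step 6: alpha = 0.05. reject H0.

rho = 0.8500, p = 0.003705, reject H0 at alpha = 0.05.


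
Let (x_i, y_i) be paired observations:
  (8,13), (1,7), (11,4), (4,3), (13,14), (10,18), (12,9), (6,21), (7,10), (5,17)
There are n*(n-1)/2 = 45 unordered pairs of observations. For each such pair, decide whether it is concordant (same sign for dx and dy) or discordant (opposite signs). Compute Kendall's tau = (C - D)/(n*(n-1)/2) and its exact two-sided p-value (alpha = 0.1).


Step 1: Enumerate the 45 unordered pairs (i,j) with i<j and classify each by sign(x_j-x_i) * sign(y_j-y_i).
  (1,2):dx=-7,dy=-6->C; (1,3):dx=+3,dy=-9->D; (1,4):dx=-4,dy=-10->C; (1,5):dx=+5,dy=+1->C
  (1,6):dx=+2,dy=+5->C; (1,7):dx=+4,dy=-4->D; (1,8):dx=-2,dy=+8->D; (1,9):dx=-1,dy=-3->C
  (1,10):dx=-3,dy=+4->D; (2,3):dx=+10,dy=-3->D; (2,4):dx=+3,dy=-4->D; (2,5):dx=+12,dy=+7->C
  (2,6):dx=+9,dy=+11->C; (2,7):dx=+11,dy=+2->C; (2,8):dx=+5,dy=+14->C; (2,9):dx=+6,dy=+3->C
  (2,10):dx=+4,dy=+10->C; (3,4):dx=-7,dy=-1->C; (3,5):dx=+2,dy=+10->C; (3,6):dx=-1,dy=+14->D
  (3,7):dx=+1,dy=+5->C; (3,8):dx=-5,dy=+17->D; (3,9):dx=-4,dy=+6->D; (3,10):dx=-6,dy=+13->D
  (4,5):dx=+9,dy=+11->C; (4,6):dx=+6,dy=+15->C; (4,7):dx=+8,dy=+6->C; (4,8):dx=+2,dy=+18->C
  (4,9):dx=+3,dy=+7->C; (4,10):dx=+1,dy=+14->C; (5,6):dx=-3,dy=+4->D; (5,7):dx=-1,dy=-5->C
  (5,8):dx=-7,dy=+7->D; (5,9):dx=-6,dy=-4->C; (5,10):dx=-8,dy=+3->D; (6,7):dx=+2,dy=-9->D
  (6,8):dx=-4,dy=+3->D; (6,9):dx=-3,dy=-8->C; (6,10):dx=-5,dy=-1->C; (7,8):dx=-6,dy=+12->D
  (7,9):dx=-5,dy=+1->D; (7,10):dx=-7,dy=+8->D; (8,9):dx=+1,dy=-11->D; (8,10):dx=-1,dy=-4->C
  (9,10):dx=-2,dy=+7->D
Step 2: C = 25, D = 20, total pairs = 45.
Step 3: tau = (C - D)/(n(n-1)/2) = (25 - 20)/45 = 0.111111.
Step 4: Exact two-sided p-value (enumerate n! = 3628800 permutations of y under H0): p = 0.727490.
Step 5: alpha = 0.1. fail to reject H0.

tau_b = 0.1111 (C=25, D=20), p = 0.727490, fail to reject H0.


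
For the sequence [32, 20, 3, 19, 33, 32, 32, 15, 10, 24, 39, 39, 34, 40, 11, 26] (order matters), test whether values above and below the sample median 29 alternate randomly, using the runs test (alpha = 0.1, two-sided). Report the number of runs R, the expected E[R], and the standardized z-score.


Step 1: Compute median = 29; label A = above, B = below.
Labels in order: ABBBAAABBBAAAABB  (n_A = 8, n_B = 8)
Step 2: Count runs R = 6.
Step 3: Under H0 (random ordering), E[R] = 2*n_A*n_B/(n_A+n_B) + 1 = 2*8*8/16 + 1 = 9.0000.
        Var[R] = 2*n_A*n_B*(2*n_A*n_B - n_A - n_B) / ((n_A+n_B)^2 * (n_A+n_B-1)) = 14336/3840 = 3.7333.
        SD[R] = 1.9322.
Step 4: Continuity-corrected z = (R + 0.5 - E[R]) / SD[R] = (6 + 0.5 - 9.0000) / 1.9322 = -1.2939.
Step 5: Two-sided p-value via normal approximation = 2*(1 - Phi(|z|)) = 0.195709.
Step 6: alpha = 0.1. fail to reject H0.

R = 6, z = -1.2939, p = 0.195709, fail to reject H0.


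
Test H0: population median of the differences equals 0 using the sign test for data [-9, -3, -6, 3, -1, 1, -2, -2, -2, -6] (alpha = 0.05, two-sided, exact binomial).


Step 1: Discard zero differences. Original n = 10; n_eff = number of nonzero differences = 10.
Nonzero differences (with sign): -9, -3, -6, +3, -1, +1, -2, -2, -2, -6
Step 2: Count signs: positive = 2, negative = 8.
Step 3: Under H0: P(positive) = 0.5, so the number of positives S ~ Bin(10, 0.5).
Step 4: Two-sided exact p-value = sum of Bin(10,0.5) probabilities at or below the observed probability = 0.109375.
Step 5: alpha = 0.05. fail to reject H0.

n_eff = 10, pos = 2, neg = 8, p = 0.109375, fail to reject H0.


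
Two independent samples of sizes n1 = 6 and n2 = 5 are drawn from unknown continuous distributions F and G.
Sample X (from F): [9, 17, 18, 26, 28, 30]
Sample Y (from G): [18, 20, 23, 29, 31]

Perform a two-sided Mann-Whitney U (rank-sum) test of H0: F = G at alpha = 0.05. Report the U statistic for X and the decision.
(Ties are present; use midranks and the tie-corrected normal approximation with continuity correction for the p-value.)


Step 1: Combine and sort all 11 observations; assign midranks.
sorted (value, group): (9,X), (17,X), (18,X), (18,Y), (20,Y), (23,Y), (26,X), (28,X), (29,Y), (30,X), (31,Y)
ranks: 9->1, 17->2, 18->3.5, 18->3.5, 20->5, 23->6, 26->7, 28->8, 29->9, 30->10, 31->11
Step 2: Rank sum for X: R1 = 1 + 2 + 3.5 + 7 + 8 + 10 = 31.5.
Step 3: U_X = R1 - n1(n1+1)/2 = 31.5 - 6*7/2 = 31.5 - 21 = 10.5.
       U_Y = n1*n2 - U_X = 30 - 10.5 = 19.5.
Step 4: Ties are present, so use the tie-corrected normal approximation (with continuity correction) for the p-value.
Step 5: p-value = 0.464192; compare to alpha = 0.05. fail to reject H0.

U_X = 10.5, p = 0.464192, fail to reject H0 at alpha = 0.05.


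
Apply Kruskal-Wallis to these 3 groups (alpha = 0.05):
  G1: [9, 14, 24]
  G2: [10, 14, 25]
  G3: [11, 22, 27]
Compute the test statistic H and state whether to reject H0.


Step 1: Combine all N = 9 observations and assign midranks.
sorted (value, group, rank): (9,G1,1), (10,G2,2), (11,G3,3), (14,G1,4.5), (14,G2,4.5), (22,G3,6), (24,G1,7), (25,G2,8), (27,G3,9)
Step 2: Sum ranks within each group.
R_1 = 12.5 (n_1 = 3)
R_2 = 14.5 (n_2 = 3)
R_3 = 18 (n_3 = 3)
Step 3: H = 12/(N(N+1)) * sum(R_i^2/n_i) - 3(N+1)
     = 12/(9*10) * (12.5^2/3 + 14.5^2/3 + 18^2/3) - 3*10
     = 0.133333 * 230.167 - 30
     = 0.688889.
Step 4: Ties present; correction factor C = 1 - 6/(9^3 - 9) = 0.991667. Corrected H = 0.688889 / 0.991667 = 0.694678.
Step 5: Under H0, H ~ chi^2(2); p-value = 0.706566.
Step 6: alpha = 0.05. fail to reject H0.

H = 0.6947, df = 2, p = 0.706566, fail to reject H0.


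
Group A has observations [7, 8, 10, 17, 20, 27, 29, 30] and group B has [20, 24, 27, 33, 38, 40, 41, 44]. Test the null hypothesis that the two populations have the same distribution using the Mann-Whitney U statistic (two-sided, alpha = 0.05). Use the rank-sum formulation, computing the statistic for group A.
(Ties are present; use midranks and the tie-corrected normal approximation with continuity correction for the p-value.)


Step 1: Combine and sort all 16 observations; assign midranks.
sorted (value, group): (7,X), (8,X), (10,X), (17,X), (20,X), (20,Y), (24,Y), (27,X), (27,Y), (29,X), (30,X), (33,Y), (38,Y), (40,Y), (41,Y), (44,Y)
ranks: 7->1, 8->2, 10->3, 17->4, 20->5.5, 20->5.5, 24->7, 27->8.5, 27->8.5, 29->10, 30->11, 33->12, 38->13, 40->14, 41->15, 44->16
Step 2: Rank sum for X: R1 = 1 + 2 + 3 + 4 + 5.5 + 8.5 + 10 + 11 = 45.
Step 3: U_X = R1 - n1(n1+1)/2 = 45 - 8*9/2 = 45 - 36 = 9.
       U_Y = n1*n2 - U_X = 64 - 9 = 55.
Step 4: Ties are present, so use the tie-corrected normal approximation (with continuity correction) for the p-value.
Step 5: p-value = 0.017959; compare to alpha = 0.05. reject H0.

U_X = 9, p = 0.017959, reject H0 at alpha = 0.05.
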